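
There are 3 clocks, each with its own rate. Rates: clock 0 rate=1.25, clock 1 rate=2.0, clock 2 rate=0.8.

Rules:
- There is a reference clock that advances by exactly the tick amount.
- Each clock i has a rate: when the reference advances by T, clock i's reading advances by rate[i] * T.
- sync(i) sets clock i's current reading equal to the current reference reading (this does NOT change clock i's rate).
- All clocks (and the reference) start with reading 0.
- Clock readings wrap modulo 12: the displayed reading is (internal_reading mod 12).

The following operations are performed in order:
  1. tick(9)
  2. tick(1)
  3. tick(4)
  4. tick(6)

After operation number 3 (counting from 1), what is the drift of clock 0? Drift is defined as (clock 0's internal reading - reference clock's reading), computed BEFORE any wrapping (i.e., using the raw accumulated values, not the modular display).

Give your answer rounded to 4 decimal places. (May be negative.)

Answer: 3.5000

Derivation:
After op 1 tick(9): ref=9.0000 raw=[11.2500 18.0000 7.2000]
After op 2 tick(1): ref=10.0000 raw=[12.5000 20.0000 8.0000]
After op 3 tick(4): ref=14.0000 raw=[17.5000 28.0000 11.2000]
Drift of clock 0 after op 3: 17.5000 - 14.0000 = 3.5000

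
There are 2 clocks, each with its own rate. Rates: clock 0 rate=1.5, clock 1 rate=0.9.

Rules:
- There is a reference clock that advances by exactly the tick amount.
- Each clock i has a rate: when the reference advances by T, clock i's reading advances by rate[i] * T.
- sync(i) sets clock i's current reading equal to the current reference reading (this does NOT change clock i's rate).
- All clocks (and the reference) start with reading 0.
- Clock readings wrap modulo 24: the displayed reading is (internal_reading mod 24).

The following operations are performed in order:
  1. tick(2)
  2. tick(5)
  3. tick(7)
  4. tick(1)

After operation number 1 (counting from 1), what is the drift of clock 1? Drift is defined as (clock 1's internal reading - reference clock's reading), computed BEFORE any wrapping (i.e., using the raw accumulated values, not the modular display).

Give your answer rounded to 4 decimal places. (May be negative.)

After op 1 tick(2): ref=2.0000 raw=[3.0000 1.8000]
Drift of clock 1 after op 1: 1.8000 - 2.0000 = -0.2000

Answer: -0.2000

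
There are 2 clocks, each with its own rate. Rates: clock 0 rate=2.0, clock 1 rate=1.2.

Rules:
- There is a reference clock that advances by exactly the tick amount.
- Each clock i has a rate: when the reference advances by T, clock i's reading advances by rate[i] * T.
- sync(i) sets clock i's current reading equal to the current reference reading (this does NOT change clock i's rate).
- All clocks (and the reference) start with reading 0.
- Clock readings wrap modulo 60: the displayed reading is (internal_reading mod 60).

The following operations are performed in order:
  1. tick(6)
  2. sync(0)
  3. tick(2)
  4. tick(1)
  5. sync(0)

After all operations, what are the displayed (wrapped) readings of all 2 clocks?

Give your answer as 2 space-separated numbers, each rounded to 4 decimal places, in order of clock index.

Answer: 9.0000 10.8000

Derivation:
After op 1 tick(6): ref=6.0000 raw=[12.0000 7.2000]
After op 2 sync(0): ref=6.0000 raw=[6.0000 7.2000]
After op 3 tick(2): ref=8.0000 raw=[10.0000 9.6000]
After op 4 tick(1): ref=9.0000 raw=[12.0000 10.8000]
After op 5 sync(0): ref=9.0000 raw=[9.0000 10.8000]
Wrap final raw readings (mod 60): 9.0000 mod 60 = 9.0000; 10.8000 mod 60 = 10.8000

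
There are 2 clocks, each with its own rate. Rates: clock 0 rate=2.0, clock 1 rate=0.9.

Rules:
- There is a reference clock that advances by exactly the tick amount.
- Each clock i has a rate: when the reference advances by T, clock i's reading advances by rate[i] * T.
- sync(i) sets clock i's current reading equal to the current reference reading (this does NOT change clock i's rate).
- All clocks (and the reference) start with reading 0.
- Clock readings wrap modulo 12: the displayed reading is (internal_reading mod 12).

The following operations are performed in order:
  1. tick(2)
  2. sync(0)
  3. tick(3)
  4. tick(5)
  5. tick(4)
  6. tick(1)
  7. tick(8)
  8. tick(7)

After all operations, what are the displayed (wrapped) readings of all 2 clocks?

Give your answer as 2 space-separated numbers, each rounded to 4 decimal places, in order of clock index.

Answer: 10.0000 3.0000

Derivation:
After op 1 tick(2): ref=2.0000 raw=[4.0000 1.8000]
After op 2 sync(0): ref=2.0000 raw=[2.0000 1.8000]
After op 3 tick(3): ref=5.0000 raw=[8.0000 4.5000]
After op 4 tick(5): ref=10.0000 raw=[18.0000 9.0000]
After op 5 tick(4): ref=14.0000 raw=[26.0000 12.6000]
After op 6 tick(1): ref=15.0000 raw=[28.0000 13.5000]
After op 7 tick(8): ref=23.0000 raw=[44.0000 20.7000]
After op 8 tick(7): ref=30.0000 raw=[58.0000 27.0000]
Wrap final raw readings (mod 12): 58.0000 mod 12 = 10.0000; 27.0000 mod 12 = 3.0000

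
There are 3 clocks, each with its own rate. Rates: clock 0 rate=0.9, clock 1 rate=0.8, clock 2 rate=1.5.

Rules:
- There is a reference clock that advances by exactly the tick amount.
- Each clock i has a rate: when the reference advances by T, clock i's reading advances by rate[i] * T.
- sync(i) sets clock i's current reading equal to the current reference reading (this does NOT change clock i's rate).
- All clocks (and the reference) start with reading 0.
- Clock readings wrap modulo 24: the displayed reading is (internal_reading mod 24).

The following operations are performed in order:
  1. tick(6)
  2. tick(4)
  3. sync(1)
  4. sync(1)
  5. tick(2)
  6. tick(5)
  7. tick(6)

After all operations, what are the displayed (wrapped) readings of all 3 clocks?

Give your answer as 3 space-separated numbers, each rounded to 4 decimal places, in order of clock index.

Answer: 20.7000 20.4000 10.5000

Derivation:
After op 1 tick(6): ref=6.0000 raw=[5.4000 4.8000 9.0000]
After op 2 tick(4): ref=10.0000 raw=[9.0000 8.0000 15.0000]
After op 3 sync(1): ref=10.0000 raw=[9.0000 10.0000 15.0000]
After op 4 sync(1): ref=10.0000 raw=[9.0000 10.0000 15.0000]
After op 5 tick(2): ref=12.0000 raw=[10.8000 11.6000 18.0000]
After op 6 tick(5): ref=17.0000 raw=[15.3000 15.6000 25.5000]
After op 7 tick(6): ref=23.0000 raw=[20.7000 20.4000 34.5000]
Wrap final raw readings (mod 24): 20.7000 mod 24 = 20.7000; 20.4000 mod 24 = 20.4000; 34.5000 mod 24 = 10.5000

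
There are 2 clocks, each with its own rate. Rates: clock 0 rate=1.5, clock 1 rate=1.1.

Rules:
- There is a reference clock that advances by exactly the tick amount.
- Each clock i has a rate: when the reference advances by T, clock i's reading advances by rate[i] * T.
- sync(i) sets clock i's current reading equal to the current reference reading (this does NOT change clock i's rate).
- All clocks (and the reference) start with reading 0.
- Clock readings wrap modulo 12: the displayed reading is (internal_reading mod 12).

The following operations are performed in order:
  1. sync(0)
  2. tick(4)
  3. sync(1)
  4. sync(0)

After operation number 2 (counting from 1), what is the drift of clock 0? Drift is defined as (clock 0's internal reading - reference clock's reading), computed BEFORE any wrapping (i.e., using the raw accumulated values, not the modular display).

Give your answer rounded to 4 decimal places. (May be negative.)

Answer: 2.0000

Derivation:
After op 1 sync(0): ref=0.0000 raw=[0.0000 0.0000]
After op 2 tick(4): ref=4.0000 raw=[6.0000 4.4000]
Drift of clock 0 after op 2: 6.0000 - 4.0000 = 2.0000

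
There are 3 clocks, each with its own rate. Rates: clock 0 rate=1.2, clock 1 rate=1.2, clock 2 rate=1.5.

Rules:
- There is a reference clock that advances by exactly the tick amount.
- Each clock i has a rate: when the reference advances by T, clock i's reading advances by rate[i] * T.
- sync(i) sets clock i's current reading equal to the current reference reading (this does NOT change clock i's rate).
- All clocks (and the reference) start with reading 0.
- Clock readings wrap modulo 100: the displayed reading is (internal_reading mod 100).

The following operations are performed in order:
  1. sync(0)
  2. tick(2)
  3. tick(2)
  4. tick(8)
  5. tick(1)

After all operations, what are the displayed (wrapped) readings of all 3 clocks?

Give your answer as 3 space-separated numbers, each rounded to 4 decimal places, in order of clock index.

Answer: 15.6000 15.6000 19.5000

Derivation:
After op 1 sync(0): ref=0.0000 raw=[0.0000 0.0000 0.0000]
After op 2 tick(2): ref=2.0000 raw=[2.4000 2.4000 3.0000]
After op 3 tick(2): ref=4.0000 raw=[4.8000 4.8000 6.0000]
After op 4 tick(8): ref=12.0000 raw=[14.4000 14.4000 18.0000]
After op 5 tick(1): ref=13.0000 raw=[15.6000 15.6000 19.5000]
Wrap final raw readings (mod 100): 15.6000 mod 100 = 15.6000; 15.6000 mod 100 = 15.6000; 19.5000 mod 100 = 19.5000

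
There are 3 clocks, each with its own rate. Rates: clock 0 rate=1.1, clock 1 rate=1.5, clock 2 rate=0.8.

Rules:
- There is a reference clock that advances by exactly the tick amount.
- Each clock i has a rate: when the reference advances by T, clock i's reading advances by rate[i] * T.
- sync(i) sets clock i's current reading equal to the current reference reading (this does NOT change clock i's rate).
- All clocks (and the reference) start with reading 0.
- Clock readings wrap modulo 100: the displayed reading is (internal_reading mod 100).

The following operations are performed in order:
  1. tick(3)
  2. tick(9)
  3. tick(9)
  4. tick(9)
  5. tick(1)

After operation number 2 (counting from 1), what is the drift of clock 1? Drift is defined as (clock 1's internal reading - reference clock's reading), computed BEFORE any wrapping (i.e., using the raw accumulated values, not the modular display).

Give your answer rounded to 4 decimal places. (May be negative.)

After op 1 tick(3): ref=3.0000 raw=[3.3000 4.5000 2.4000]
After op 2 tick(9): ref=12.0000 raw=[13.2000 18.0000 9.6000]
Drift of clock 1 after op 2: 18.0000 - 12.0000 = 6.0000

Answer: 6.0000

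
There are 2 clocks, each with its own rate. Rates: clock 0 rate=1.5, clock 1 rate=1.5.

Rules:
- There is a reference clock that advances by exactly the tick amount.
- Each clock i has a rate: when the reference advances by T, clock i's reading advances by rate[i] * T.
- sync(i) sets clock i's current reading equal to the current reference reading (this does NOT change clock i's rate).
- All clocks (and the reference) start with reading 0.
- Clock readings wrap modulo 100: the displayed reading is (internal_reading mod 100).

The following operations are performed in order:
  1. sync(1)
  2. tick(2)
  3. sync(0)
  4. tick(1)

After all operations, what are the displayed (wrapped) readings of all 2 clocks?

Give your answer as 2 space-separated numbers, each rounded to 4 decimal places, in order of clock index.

After op 1 sync(1): ref=0.0000 raw=[0.0000 0.0000]
After op 2 tick(2): ref=2.0000 raw=[3.0000 3.0000]
After op 3 sync(0): ref=2.0000 raw=[2.0000 3.0000]
After op 4 tick(1): ref=3.0000 raw=[3.5000 4.5000]
Wrap final raw readings (mod 100): 3.5000 mod 100 = 3.5000; 4.5000 mod 100 = 4.5000

Answer: 3.5000 4.5000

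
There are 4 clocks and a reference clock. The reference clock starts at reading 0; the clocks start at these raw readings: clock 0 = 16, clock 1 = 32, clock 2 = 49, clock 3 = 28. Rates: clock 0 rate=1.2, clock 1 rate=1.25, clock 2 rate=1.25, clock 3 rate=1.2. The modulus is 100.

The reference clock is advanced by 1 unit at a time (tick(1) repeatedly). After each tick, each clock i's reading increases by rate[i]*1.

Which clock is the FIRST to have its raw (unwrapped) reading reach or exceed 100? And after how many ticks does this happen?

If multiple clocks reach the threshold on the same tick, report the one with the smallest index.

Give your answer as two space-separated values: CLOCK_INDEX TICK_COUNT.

Answer: 2 41

Derivation:
clock 0: start=16, rate=1.2, needs 100-16 = 84; ticks = ceil(84/1.2) = ceil(70.0000) = 70; reading at tick 70 = 16 + 1.2*70 = 100.0000
clock 1: start=32, rate=1.25, needs 100-32 = 68; ticks = ceil(68/1.25) = ceil(54.4000) = 55; reading at tick 55 = 32 + 1.25*55 = 100.7500
clock 2: start=49, rate=1.25, needs 100-49 = 51; ticks = ceil(51/1.25) = ceil(40.8000) = 41; reading at tick 41 = 49 + 1.25*41 = 100.2500
clock 3: start=28, rate=1.2, needs 100-28 = 72; ticks = ceil(72/1.2) = ceil(60.0000) = 60; reading at tick 60 = 28 + 1.2*60 = 100.0000
Minimum tick count = 41; winners = [2]; smallest index = 2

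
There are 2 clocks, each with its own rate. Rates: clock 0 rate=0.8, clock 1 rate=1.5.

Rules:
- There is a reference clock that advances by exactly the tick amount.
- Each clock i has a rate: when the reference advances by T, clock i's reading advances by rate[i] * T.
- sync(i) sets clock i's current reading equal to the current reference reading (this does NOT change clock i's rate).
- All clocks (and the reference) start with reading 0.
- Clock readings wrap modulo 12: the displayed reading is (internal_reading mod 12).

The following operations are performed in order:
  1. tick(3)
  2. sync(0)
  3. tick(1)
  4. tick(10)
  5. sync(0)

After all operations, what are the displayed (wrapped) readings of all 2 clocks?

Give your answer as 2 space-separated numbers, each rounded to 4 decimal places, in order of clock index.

Answer: 2.0000 9.0000

Derivation:
After op 1 tick(3): ref=3.0000 raw=[2.4000 4.5000]
After op 2 sync(0): ref=3.0000 raw=[3.0000 4.5000]
After op 3 tick(1): ref=4.0000 raw=[3.8000 6.0000]
After op 4 tick(10): ref=14.0000 raw=[11.8000 21.0000]
After op 5 sync(0): ref=14.0000 raw=[14.0000 21.0000]
Wrap final raw readings (mod 12): 14.0000 mod 12 = 2.0000; 21.0000 mod 12 = 9.0000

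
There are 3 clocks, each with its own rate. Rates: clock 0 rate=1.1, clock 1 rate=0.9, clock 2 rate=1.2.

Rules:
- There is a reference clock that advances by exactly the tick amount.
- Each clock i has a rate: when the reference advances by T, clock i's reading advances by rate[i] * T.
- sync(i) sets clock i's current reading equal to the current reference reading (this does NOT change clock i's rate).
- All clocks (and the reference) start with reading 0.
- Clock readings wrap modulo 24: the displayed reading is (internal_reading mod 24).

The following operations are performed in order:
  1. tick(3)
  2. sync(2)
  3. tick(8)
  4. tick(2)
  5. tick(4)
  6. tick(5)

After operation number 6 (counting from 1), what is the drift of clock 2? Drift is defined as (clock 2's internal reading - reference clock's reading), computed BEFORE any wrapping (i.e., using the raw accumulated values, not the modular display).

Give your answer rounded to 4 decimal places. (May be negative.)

After op 1 tick(3): ref=3.0000 raw=[3.3000 2.7000 3.6000]
After op 2 sync(2): ref=3.0000 raw=[3.3000 2.7000 3.0000]
After op 3 tick(8): ref=11.0000 raw=[12.1000 9.9000 12.6000]
After op 4 tick(2): ref=13.0000 raw=[14.3000 11.7000 15.0000]
After op 5 tick(4): ref=17.0000 raw=[18.7000 15.3000 19.8000]
After op 6 tick(5): ref=22.0000 raw=[24.2000 19.8000 25.8000]
Drift of clock 2 after op 6: 25.8000 - 22.0000 = 3.8000

Answer: 3.8000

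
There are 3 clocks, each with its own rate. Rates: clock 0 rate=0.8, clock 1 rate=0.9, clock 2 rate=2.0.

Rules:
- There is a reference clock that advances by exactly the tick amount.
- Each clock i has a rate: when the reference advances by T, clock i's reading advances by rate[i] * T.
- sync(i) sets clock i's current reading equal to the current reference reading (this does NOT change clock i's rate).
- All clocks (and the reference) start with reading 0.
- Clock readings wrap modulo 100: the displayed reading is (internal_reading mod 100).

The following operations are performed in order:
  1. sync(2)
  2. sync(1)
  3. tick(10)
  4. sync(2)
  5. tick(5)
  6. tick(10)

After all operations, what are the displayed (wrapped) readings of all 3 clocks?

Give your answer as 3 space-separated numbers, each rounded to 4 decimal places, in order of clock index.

Answer: 20.0000 22.5000 40.0000

Derivation:
After op 1 sync(2): ref=0.0000 raw=[0.0000 0.0000 0.0000]
After op 2 sync(1): ref=0.0000 raw=[0.0000 0.0000 0.0000]
After op 3 tick(10): ref=10.0000 raw=[8.0000 9.0000 20.0000]
After op 4 sync(2): ref=10.0000 raw=[8.0000 9.0000 10.0000]
After op 5 tick(5): ref=15.0000 raw=[12.0000 13.5000 20.0000]
After op 6 tick(10): ref=25.0000 raw=[20.0000 22.5000 40.0000]
Wrap final raw readings (mod 100): 20.0000 mod 100 = 20.0000; 22.5000 mod 100 = 22.5000; 40.0000 mod 100 = 40.0000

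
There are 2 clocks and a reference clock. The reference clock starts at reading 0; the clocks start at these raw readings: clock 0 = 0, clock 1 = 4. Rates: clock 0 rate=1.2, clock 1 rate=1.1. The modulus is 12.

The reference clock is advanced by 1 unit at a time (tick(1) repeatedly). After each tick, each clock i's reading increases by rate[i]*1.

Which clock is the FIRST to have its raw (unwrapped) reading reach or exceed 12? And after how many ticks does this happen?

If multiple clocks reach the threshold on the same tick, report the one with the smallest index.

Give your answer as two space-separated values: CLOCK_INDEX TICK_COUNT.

clock 0: start=0, rate=1.2, needs 12-0 = 12; ticks = ceil(12/1.2) = ceil(10.0000) = 10; reading at tick 10 = 0 + 1.2*10 = 12.0000
clock 1: start=4, rate=1.1, needs 12-4 = 8; ticks = ceil(8/1.1) = ceil(7.2727) = 8; reading at tick 8 = 4 + 1.1*8 = 12.8000
Minimum tick count = 8; winners = [1]; smallest index = 1

Answer: 1 8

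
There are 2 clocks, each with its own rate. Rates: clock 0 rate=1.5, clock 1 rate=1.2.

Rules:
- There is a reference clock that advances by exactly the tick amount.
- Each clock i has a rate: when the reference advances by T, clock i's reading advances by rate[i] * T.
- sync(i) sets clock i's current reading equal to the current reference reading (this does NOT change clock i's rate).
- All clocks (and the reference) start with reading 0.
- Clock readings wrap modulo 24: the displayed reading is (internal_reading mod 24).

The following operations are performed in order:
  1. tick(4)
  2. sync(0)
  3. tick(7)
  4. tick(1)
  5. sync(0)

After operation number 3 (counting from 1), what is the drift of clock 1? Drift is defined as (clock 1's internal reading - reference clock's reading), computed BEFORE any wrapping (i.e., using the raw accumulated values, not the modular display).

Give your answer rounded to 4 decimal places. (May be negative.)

After op 1 tick(4): ref=4.0000 raw=[6.0000 4.8000]
After op 2 sync(0): ref=4.0000 raw=[4.0000 4.8000]
After op 3 tick(7): ref=11.0000 raw=[14.5000 13.2000]
Drift of clock 1 after op 3: 13.2000 - 11.0000 = 2.2000

Answer: 2.2000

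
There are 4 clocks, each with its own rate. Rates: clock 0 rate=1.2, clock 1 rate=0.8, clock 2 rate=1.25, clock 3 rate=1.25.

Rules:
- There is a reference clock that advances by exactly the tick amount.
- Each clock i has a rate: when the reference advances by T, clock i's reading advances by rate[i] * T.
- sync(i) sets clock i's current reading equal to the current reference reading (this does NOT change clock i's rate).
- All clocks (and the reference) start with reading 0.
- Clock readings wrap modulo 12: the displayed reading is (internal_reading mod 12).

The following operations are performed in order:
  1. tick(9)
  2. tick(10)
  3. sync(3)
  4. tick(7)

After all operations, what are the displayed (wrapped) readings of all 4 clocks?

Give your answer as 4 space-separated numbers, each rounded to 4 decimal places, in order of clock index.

After op 1 tick(9): ref=9.0000 raw=[10.8000 7.2000 11.2500 11.2500]
After op 2 tick(10): ref=19.0000 raw=[22.8000 15.2000 23.7500 23.7500]
After op 3 sync(3): ref=19.0000 raw=[22.8000 15.2000 23.7500 19.0000]
After op 4 tick(7): ref=26.0000 raw=[31.2000 20.8000 32.5000 27.7500]
Wrap final raw readings (mod 12): 31.2000 mod 12 = 7.2000; 20.8000 mod 12 = 8.8000; 32.5000 mod 12 = 8.5000; 27.7500 mod 12 = 3.7500

Answer: 7.2000 8.8000 8.5000 3.7500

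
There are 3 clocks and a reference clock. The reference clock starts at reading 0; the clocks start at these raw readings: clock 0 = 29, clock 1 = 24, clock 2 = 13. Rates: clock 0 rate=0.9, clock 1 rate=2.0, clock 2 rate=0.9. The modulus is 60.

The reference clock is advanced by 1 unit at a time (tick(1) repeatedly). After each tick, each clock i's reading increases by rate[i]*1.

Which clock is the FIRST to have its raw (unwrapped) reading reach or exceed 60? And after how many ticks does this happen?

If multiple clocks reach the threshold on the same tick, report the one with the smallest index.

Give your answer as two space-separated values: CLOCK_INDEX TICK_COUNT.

Answer: 1 18

Derivation:
clock 0: start=29, rate=0.9, needs 60-29 = 31; ticks = ceil(31/0.9) = ceil(34.4444) = 35; reading at tick 35 = 29 + 0.9*35 = 60.5000
clock 1: start=24, rate=2.0, needs 60-24 = 36; ticks = ceil(36/2.0) = ceil(18.0000) = 18; reading at tick 18 = 24 + 2.0*18 = 60.0000
clock 2: start=13, rate=0.9, needs 60-13 = 47; ticks = ceil(47/0.9) = ceil(52.2222) = 53; reading at tick 53 = 13 + 0.9*53 = 60.7000
Minimum tick count = 18; winners = [1]; smallest index = 1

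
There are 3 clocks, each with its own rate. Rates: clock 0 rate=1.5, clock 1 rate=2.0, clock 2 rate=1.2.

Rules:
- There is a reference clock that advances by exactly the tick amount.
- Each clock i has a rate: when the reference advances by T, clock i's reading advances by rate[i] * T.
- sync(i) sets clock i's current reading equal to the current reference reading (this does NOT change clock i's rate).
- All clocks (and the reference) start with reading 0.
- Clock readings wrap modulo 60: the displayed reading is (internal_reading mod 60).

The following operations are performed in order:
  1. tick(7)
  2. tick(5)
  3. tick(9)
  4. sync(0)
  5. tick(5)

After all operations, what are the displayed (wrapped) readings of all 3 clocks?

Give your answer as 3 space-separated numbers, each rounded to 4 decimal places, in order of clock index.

Answer: 28.5000 52.0000 31.2000

Derivation:
After op 1 tick(7): ref=7.0000 raw=[10.5000 14.0000 8.4000]
After op 2 tick(5): ref=12.0000 raw=[18.0000 24.0000 14.4000]
After op 3 tick(9): ref=21.0000 raw=[31.5000 42.0000 25.2000]
After op 4 sync(0): ref=21.0000 raw=[21.0000 42.0000 25.2000]
After op 5 tick(5): ref=26.0000 raw=[28.5000 52.0000 31.2000]
Wrap final raw readings (mod 60): 28.5000 mod 60 = 28.5000; 52.0000 mod 60 = 52.0000; 31.2000 mod 60 = 31.2000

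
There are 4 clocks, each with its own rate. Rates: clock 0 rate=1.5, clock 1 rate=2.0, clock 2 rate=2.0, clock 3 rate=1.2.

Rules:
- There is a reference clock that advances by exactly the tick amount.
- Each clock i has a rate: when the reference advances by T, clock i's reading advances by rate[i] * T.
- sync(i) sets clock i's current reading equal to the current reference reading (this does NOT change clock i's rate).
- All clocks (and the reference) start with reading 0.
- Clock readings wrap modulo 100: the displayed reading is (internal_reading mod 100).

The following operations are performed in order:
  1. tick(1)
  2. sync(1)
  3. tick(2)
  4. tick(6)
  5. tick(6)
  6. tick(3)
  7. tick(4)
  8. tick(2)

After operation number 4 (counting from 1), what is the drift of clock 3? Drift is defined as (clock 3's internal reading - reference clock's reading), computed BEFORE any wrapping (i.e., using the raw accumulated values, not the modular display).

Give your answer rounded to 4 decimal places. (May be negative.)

Answer: 1.8000

Derivation:
After op 1 tick(1): ref=1.0000 raw=[1.5000 2.0000 2.0000 1.2000]
After op 2 sync(1): ref=1.0000 raw=[1.5000 1.0000 2.0000 1.2000]
After op 3 tick(2): ref=3.0000 raw=[4.5000 5.0000 6.0000 3.6000]
After op 4 tick(6): ref=9.0000 raw=[13.5000 17.0000 18.0000 10.8000]
Drift of clock 3 after op 4: 10.8000 - 9.0000 = 1.8000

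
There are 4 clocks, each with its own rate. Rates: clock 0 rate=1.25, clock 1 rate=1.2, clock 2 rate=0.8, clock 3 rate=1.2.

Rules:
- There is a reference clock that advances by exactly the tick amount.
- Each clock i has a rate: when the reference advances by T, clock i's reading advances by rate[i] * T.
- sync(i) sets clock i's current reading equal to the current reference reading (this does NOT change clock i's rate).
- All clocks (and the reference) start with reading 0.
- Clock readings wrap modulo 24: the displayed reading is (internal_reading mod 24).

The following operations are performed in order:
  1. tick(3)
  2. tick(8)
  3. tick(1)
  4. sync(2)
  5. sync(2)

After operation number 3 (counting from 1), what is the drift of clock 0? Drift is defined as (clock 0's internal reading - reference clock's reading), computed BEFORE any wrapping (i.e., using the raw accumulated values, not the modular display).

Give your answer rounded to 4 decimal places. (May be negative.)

After op 1 tick(3): ref=3.0000 raw=[3.7500 3.6000 2.4000 3.6000]
After op 2 tick(8): ref=11.0000 raw=[13.7500 13.2000 8.8000 13.2000]
After op 3 tick(1): ref=12.0000 raw=[15.0000 14.4000 9.6000 14.4000]
Drift of clock 0 after op 3: 15.0000 - 12.0000 = 3.0000

Answer: 3.0000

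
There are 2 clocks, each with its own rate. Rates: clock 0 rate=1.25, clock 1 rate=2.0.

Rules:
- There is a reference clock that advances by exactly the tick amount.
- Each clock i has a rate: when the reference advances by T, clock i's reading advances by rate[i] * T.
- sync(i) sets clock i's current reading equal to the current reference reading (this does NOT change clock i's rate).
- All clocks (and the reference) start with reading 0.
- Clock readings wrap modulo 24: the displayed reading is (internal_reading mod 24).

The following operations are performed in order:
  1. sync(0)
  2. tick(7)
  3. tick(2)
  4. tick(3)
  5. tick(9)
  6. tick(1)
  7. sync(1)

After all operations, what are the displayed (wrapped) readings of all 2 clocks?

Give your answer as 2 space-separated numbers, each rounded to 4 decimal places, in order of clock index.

Answer: 3.5000 22.0000

Derivation:
After op 1 sync(0): ref=0.0000 raw=[0.0000 0.0000]
After op 2 tick(7): ref=7.0000 raw=[8.7500 14.0000]
After op 3 tick(2): ref=9.0000 raw=[11.2500 18.0000]
After op 4 tick(3): ref=12.0000 raw=[15.0000 24.0000]
After op 5 tick(9): ref=21.0000 raw=[26.2500 42.0000]
After op 6 tick(1): ref=22.0000 raw=[27.5000 44.0000]
After op 7 sync(1): ref=22.0000 raw=[27.5000 22.0000]
Wrap final raw readings (mod 24): 27.5000 mod 24 = 3.5000; 22.0000 mod 24 = 22.0000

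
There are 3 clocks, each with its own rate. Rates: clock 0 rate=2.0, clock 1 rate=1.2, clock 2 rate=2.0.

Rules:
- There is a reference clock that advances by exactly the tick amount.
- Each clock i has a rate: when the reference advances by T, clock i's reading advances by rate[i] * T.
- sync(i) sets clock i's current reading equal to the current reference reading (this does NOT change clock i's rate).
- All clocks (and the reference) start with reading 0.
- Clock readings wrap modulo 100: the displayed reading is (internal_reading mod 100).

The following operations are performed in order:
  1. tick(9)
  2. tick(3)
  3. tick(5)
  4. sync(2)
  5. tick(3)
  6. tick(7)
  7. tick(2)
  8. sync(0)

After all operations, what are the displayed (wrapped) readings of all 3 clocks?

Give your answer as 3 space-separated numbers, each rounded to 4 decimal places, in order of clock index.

After op 1 tick(9): ref=9.0000 raw=[18.0000 10.8000 18.0000]
After op 2 tick(3): ref=12.0000 raw=[24.0000 14.4000 24.0000]
After op 3 tick(5): ref=17.0000 raw=[34.0000 20.4000 34.0000]
After op 4 sync(2): ref=17.0000 raw=[34.0000 20.4000 17.0000]
After op 5 tick(3): ref=20.0000 raw=[40.0000 24.0000 23.0000]
After op 6 tick(7): ref=27.0000 raw=[54.0000 32.4000 37.0000]
After op 7 tick(2): ref=29.0000 raw=[58.0000 34.8000 41.0000]
After op 8 sync(0): ref=29.0000 raw=[29.0000 34.8000 41.0000]
Wrap final raw readings (mod 100): 29.0000 mod 100 = 29.0000; 34.8000 mod 100 = 34.8000; 41.0000 mod 100 = 41.0000

Answer: 29.0000 34.8000 41.0000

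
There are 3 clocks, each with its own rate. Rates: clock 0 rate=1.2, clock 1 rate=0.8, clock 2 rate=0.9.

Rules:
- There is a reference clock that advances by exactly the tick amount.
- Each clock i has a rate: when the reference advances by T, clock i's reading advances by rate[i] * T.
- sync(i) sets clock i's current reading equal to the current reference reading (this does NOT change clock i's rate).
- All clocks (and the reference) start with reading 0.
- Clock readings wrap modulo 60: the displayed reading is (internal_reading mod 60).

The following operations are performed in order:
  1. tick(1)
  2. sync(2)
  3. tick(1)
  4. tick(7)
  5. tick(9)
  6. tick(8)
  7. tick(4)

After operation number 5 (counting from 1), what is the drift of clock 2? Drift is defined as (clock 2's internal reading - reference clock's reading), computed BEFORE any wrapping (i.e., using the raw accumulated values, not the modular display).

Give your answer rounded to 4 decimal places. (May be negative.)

After op 1 tick(1): ref=1.0000 raw=[1.2000 0.8000 0.9000]
After op 2 sync(2): ref=1.0000 raw=[1.2000 0.8000 1.0000]
After op 3 tick(1): ref=2.0000 raw=[2.4000 1.6000 1.9000]
After op 4 tick(7): ref=9.0000 raw=[10.8000 7.2000 8.2000]
After op 5 tick(9): ref=18.0000 raw=[21.6000 14.4000 16.3000]
Drift of clock 2 after op 5: 16.3000 - 18.0000 = -1.7000

Answer: -1.7000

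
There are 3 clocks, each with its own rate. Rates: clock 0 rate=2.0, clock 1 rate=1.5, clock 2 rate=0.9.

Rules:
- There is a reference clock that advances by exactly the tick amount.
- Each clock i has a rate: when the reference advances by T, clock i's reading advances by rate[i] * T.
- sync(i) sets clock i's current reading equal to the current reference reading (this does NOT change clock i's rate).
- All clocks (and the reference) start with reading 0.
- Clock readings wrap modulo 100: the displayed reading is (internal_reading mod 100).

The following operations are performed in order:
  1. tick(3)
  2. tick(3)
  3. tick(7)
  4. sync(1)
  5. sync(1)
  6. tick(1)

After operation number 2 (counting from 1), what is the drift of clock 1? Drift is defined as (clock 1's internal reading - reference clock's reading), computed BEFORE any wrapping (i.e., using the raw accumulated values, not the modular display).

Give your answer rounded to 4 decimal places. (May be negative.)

Answer: 3.0000

Derivation:
After op 1 tick(3): ref=3.0000 raw=[6.0000 4.5000 2.7000]
After op 2 tick(3): ref=6.0000 raw=[12.0000 9.0000 5.4000]
Drift of clock 1 after op 2: 9.0000 - 6.0000 = 3.0000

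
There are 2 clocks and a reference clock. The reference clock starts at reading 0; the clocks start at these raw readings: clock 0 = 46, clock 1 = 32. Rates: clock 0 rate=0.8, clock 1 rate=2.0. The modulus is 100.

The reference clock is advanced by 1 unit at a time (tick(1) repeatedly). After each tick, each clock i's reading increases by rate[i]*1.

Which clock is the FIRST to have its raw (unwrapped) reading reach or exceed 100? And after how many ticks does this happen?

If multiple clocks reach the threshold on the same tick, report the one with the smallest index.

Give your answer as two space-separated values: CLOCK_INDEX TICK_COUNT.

clock 0: start=46, rate=0.8, needs 100-46 = 54; ticks = ceil(54/0.8) = ceil(67.5000) = 68; reading at tick 68 = 46 + 0.8*68 = 100.4000
clock 1: start=32, rate=2.0, needs 100-32 = 68; ticks = ceil(68/2.0) = ceil(34.0000) = 34; reading at tick 34 = 32 + 2.0*34 = 100.0000
Minimum tick count = 34; winners = [1]; smallest index = 1

Answer: 1 34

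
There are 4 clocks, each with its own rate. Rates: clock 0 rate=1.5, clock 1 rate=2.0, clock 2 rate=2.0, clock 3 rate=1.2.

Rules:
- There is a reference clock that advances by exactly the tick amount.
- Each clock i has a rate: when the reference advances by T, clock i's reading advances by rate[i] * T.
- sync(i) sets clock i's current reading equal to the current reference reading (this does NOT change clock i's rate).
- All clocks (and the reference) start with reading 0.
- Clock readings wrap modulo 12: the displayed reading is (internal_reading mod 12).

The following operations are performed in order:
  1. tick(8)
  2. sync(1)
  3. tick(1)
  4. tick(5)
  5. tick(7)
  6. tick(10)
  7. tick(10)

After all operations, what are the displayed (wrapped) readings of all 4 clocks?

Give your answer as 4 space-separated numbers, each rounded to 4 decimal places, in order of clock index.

After op 1 tick(8): ref=8.0000 raw=[12.0000 16.0000 16.0000 9.6000]
After op 2 sync(1): ref=8.0000 raw=[12.0000 8.0000 16.0000 9.6000]
After op 3 tick(1): ref=9.0000 raw=[13.5000 10.0000 18.0000 10.8000]
After op 4 tick(5): ref=14.0000 raw=[21.0000 20.0000 28.0000 16.8000]
After op 5 tick(7): ref=21.0000 raw=[31.5000 34.0000 42.0000 25.2000]
After op 6 tick(10): ref=31.0000 raw=[46.5000 54.0000 62.0000 37.2000]
After op 7 tick(10): ref=41.0000 raw=[61.5000 74.0000 82.0000 49.2000]
Wrap final raw readings (mod 12): 61.5000 mod 12 = 1.5000; 74.0000 mod 12 = 2.0000; 82.0000 mod 12 = 10.0000; 49.2000 mod 12 = 1.2000

Answer: 1.5000 2.0000 10.0000 1.2000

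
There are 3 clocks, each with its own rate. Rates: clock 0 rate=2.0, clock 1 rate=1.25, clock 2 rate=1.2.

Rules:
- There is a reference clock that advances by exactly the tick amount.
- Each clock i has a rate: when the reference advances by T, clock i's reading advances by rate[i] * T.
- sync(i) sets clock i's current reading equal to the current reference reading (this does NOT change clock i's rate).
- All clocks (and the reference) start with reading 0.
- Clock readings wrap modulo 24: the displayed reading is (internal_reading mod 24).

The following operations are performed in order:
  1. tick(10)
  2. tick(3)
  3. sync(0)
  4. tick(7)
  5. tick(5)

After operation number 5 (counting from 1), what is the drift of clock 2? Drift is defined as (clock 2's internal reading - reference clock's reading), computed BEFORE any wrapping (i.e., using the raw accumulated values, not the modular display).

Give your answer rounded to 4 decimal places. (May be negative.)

After op 1 tick(10): ref=10.0000 raw=[20.0000 12.5000 12.0000]
After op 2 tick(3): ref=13.0000 raw=[26.0000 16.2500 15.6000]
After op 3 sync(0): ref=13.0000 raw=[13.0000 16.2500 15.6000]
After op 4 tick(7): ref=20.0000 raw=[27.0000 25.0000 24.0000]
After op 5 tick(5): ref=25.0000 raw=[37.0000 31.2500 30.0000]
Drift of clock 2 after op 5: 30.0000 - 25.0000 = 5.0000

Answer: 5.0000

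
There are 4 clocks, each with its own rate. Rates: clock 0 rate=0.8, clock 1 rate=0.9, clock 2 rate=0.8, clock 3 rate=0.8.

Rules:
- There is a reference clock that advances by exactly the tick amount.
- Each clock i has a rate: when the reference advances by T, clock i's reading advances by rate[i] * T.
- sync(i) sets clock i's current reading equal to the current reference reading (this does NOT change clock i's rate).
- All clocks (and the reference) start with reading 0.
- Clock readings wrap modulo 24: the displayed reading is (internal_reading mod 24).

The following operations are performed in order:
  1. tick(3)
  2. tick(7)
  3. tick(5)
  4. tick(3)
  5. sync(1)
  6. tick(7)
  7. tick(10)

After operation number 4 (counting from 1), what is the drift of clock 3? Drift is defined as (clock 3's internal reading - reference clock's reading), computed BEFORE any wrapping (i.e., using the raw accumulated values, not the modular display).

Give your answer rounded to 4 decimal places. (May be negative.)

Answer: -3.6000

Derivation:
After op 1 tick(3): ref=3.0000 raw=[2.4000 2.7000 2.4000 2.4000]
After op 2 tick(7): ref=10.0000 raw=[8.0000 9.0000 8.0000 8.0000]
After op 3 tick(5): ref=15.0000 raw=[12.0000 13.5000 12.0000 12.0000]
After op 4 tick(3): ref=18.0000 raw=[14.4000 16.2000 14.4000 14.4000]
Drift of clock 3 after op 4: 14.4000 - 18.0000 = -3.6000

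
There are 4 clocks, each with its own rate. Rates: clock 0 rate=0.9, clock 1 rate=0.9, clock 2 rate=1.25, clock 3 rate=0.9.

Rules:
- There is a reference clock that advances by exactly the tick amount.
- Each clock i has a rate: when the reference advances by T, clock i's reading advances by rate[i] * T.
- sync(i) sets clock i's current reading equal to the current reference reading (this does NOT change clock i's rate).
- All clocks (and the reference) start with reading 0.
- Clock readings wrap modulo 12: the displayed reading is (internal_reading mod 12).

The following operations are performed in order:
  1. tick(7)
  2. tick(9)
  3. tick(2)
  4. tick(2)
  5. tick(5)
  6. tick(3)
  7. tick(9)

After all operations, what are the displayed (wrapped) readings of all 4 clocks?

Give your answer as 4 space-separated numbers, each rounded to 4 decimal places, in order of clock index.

Answer: 9.3000 9.3000 10.2500 9.3000

Derivation:
After op 1 tick(7): ref=7.0000 raw=[6.3000 6.3000 8.7500 6.3000]
After op 2 tick(9): ref=16.0000 raw=[14.4000 14.4000 20.0000 14.4000]
After op 3 tick(2): ref=18.0000 raw=[16.2000 16.2000 22.5000 16.2000]
After op 4 tick(2): ref=20.0000 raw=[18.0000 18.0000 25.0000 18.0000]
After op 5 tick(5): ref=25.0000 raw=[22.5000 22.5000 31.2500 22.5000]
After op 6 tick(3): ref=28.0000 raw=[25.2000 25.2000 35.0000 25.2000]
After op 7 tick(9): ref=37.0000 raw=[33.3000 33.3000 46.2500 33.3000]
Wrap final raw readings (mod 12): 33.3000 mod 12 = 9.3000; 33.3000 mod 12 = 9.3000; 46.2500 mod 12 = 10.2500; 33.3000 mod 12 = 9.3000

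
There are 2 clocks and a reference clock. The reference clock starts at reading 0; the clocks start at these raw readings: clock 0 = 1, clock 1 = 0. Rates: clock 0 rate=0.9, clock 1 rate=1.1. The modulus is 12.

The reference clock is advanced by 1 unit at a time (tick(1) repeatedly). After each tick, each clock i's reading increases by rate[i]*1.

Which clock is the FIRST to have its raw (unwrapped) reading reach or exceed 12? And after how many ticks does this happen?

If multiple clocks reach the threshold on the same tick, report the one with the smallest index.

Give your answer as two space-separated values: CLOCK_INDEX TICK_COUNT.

clock 0: start=1, rate=0.9, needs 12-1 = 11; ticks = ceil(11/0.9) = ceil(12.2222) = 13; reading at tick 13 = 1 + 0.9*13 = 12.7000
clock 1: start=0, rate=1.1, needs 12-0 = 12; ticks = ceil(12/1.1) = ceil(10.9091) = 11; reading at tick 11 = 0 + 1.1*11 = 12.1000
Minimum tick count = 11; winners = [1]; smallest index = 1

Answer: 1 11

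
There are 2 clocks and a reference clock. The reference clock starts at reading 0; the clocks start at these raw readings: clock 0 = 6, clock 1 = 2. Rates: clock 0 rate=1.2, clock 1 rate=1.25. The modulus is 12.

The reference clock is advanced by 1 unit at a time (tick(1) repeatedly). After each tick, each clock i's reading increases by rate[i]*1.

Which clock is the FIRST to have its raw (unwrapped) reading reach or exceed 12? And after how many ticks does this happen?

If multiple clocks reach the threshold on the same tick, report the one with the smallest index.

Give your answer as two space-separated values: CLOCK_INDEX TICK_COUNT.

Answer: 0 5

Derivation:
clock 0: start=6, rate=1.2, needs 12-6 = 6; ticks = ceil(6/1.2) = ceil(5.0000) = 5; reading at tick 5 = 6 + 1.2*5 = 12.0000
clock 1: start=2, rate=1.25, needs 12-2 = 10; ticks = ceil(10/1.25) = ceil(8.0000) = 8; reading at tick 8 = 2 + 1.25*8 = 12.0000
Minimum tick count = 5; winners = [0]; smallest index = 0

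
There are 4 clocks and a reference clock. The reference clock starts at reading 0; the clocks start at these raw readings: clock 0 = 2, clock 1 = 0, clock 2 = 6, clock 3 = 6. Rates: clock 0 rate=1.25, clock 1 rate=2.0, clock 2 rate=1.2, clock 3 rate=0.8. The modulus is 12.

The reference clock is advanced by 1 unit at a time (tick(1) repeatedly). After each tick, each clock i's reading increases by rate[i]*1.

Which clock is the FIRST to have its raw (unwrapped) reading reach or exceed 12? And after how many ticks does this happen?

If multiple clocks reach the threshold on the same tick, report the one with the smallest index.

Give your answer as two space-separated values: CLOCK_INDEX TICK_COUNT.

clock 0: start=2, rate=1.25, needs 12-2 = 10; ticks = ceil(10/1.25) = ceil(8.0000) = 8; reading at tick 8 = 2 + 1.25*8 = 12.0000
clock 1: start=0, rate=2.0, needs 12-0 = 12; ticks = ceil(12/2.0) = ceil(6.0000) = 6; reading at tick 6 = 0 + 2.0*6 = 12.0000
clock 2: start=6, rate=1.2, needs 12-6 = 6; ticks = ceil(6/1.2) = ceil(5.0000) = 5; reading at tick 5 = 6 + 1.2*5 = 12.0000
clock 3: start=6, rate=0.8, needs 12-6 = 6; ticks = ceil(6/0.8) = ceil(7.5000) = 8; reading at tick 8 = 6 + 0.8*8 = 12.4000
Minimum tick count = 5; winners = [2]; smallest index = 2

Answer: 2 5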